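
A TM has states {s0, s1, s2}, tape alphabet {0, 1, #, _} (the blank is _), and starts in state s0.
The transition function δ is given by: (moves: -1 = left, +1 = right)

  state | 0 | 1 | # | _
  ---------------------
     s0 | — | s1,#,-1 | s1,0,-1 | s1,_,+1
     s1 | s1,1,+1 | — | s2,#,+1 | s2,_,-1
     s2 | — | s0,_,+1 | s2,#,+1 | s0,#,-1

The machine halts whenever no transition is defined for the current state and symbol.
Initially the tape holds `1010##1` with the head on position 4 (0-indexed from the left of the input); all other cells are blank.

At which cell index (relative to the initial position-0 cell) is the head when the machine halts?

4

s0 | 1010[#]#1__   read # → write 0, move -1, go to s1
s1 | 101[0]0#1__   read 0 → write 1, move +1, go to s1
s1 | 1011[0]#1__   read 0 → write 1, move +1, go to s1
s1 | 10111[#]1__   read # → write #, move +1, go to s2
s2 | 10111#[1]__   read 1 → write _, move +1, go to s0
s0 | 10111#_[_]_   read _ → write _, move +1, go to s1
s1 | 10111#__[_]   read _ → write _, move -1, go to s2
s2 | 10111#_[_]_   read _ → write #, move -1, go to s0
s0 | 10111#[_]#_   read _ → write _, move +1, go to s1
s1 | 10111#_[#]_   read # → write #, move +1, go to s2
s2 | 10111#_#[_]   read _ → write #, move -1, go to s0
s0 | 10111#_[#]#   read # → write 0, move -1, go to s1
s1 | 10111#[_]0#   read _ → write _, move -1, go to s2
s2 | 10111[#]_0#   read # → write #, move +1, go to s2
s2 | 10111#[_]0#   read _ → write #, move -1, go to s0
s0 | 10111[#]#0#   read # → write 0, move -1, go to s1
s1 | 1011[1]0#0#
At halt the head is at cell 4.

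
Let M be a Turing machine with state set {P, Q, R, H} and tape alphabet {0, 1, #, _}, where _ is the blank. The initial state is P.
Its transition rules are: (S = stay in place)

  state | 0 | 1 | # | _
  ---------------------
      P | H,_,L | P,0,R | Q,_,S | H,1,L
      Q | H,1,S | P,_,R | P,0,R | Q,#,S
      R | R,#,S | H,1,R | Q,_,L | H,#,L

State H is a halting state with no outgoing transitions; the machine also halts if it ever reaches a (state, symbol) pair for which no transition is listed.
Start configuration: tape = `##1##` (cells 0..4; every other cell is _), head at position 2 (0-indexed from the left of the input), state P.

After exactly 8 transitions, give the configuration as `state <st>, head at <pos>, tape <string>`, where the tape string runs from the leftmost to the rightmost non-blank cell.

state=P head=2 tape=##[1]##_   (P,1)→(P,0,R)
state=P head=3 tape=##0[#]#_   (P,#)→(Q,_,S)
state=Q head=3 tape=##0[_]#_   (Q,_)→(Q,#,S)
state=Q head=3 tape=##0[#]#_   (Q,#)→(P,0,R)
state=P head=4 tape=##00[#]_   (P,#)→(Q,_,S)
state=Q head=4 tape=##00[_]_   (Q,_)→(Q,#,S)
state=Q head=4 tape=##00[#]_   (Q,#)→(P,0,R)
state=P head=5 tape=##000[_]   (P,_)→(H,1,L)
state=H head=4 tape=##00[0]1
After 8 steps: state H, head at 4, tape ##0001.

state H, head at 4, tape ##0001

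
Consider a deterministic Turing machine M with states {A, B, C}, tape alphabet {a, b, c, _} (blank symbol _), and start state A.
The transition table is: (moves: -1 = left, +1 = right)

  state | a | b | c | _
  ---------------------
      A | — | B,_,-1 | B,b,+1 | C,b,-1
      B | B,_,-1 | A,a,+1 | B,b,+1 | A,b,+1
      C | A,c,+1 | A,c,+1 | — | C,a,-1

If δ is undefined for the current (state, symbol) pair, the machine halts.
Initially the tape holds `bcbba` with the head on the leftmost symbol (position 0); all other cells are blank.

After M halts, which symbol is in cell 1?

b

state=A head=0 tape=_[b]cbba   (A,b)→(B,_,-1)
state=B head=-1 tape=[_]_cbba   (B,_)→(A,b,+1)
state=A head=0 tape=b[_]cbba   (A,_)→(C,b,-1)
state=C head=-1 tape=[b]bcbba   (C,b)→(A,c,+1)
state=A head=0 tape=c[b]cbba   (A,b)→(B,_,-1)
state=B head=-1 tape=[c]_cbba   (B,c)→(B,b,+1)
state=B head=0 tape=b[_]cbba   (B,_)→(A,b,+1)
state=A head=1 tape=bb[c]bba   (A,c)→(B,b,+1)
state=B head=2 tape=bbb[b]ba   (B,b)→(A,a,+1)
state=A head=3 tape=bbba[b]a   (A,b)→(B,_,-1)
state=B head=2 tape=bbb[a]_a   (B,a)→(B,_,-1)
state=B head=1 tape=bb[b]__a   (B,b)→(A,a,+1)
state=A head=2 tape=bba[_]_a   (A,_)→(C,b,-1)
state=C head=1 tape=bb[a]b_a   (C,a)→(A,c,+1)
state=A head=2 tape=bbc[b]_a   (A,b)→(B,_,-1)
state=B head=1 tape=bb[c]__a   (B,c)→(B,b,+1)
state=B head=2 tape=bbb[_]_a   (B,_)→(A,b,+1)
state=A head=3 tape=bbbb[_]a   (A,_)→(C,b,-1)
state=C head=2 tape=bbb[b]ba   (C,b)→(A,c,+1)
state=A head=3 tape=bbbc[b]a   (A,b)→(B,_,-1)
state=B head=2 tape=bbb[c]_a   (B,c)→(B,b,+1)
state=B head=3 tape=bbbb[_]a   (B,_)→(A,b,+1)
state=A head=4 tape=bbbbb[a]
Cell 1 holds b when M halts.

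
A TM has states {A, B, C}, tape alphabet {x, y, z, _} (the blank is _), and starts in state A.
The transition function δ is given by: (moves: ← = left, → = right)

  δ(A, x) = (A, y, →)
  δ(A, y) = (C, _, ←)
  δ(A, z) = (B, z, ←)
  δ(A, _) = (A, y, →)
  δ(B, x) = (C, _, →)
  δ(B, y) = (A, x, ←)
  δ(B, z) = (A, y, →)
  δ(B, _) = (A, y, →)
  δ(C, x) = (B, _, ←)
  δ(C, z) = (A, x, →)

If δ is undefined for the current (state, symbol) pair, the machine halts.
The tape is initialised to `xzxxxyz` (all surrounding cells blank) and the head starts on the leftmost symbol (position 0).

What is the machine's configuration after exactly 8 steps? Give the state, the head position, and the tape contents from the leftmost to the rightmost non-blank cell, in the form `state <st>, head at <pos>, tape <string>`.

A | __[x]zxxxyz   read x → write y, move →, go to A
A | __y[z]xxxyz   read z → write z, move ←, go to B
B | __[y]zxxxyz   read y → write x, move ←, go to A
A | _[_]xzxxxyz   read _ → write y, move →, go to A
A | _y[x]zxxxyz   read x → write y, move →, go to A
A | _yy[z]xxxyz   read z → write z, move ←, go to B
B | _y[y]zxxxyz   read y → write x, move ←, go to A
A | _[y]xzxxxyz   read y → write _, move ←, go to C
C | [_]_xzxxxyz
After 8 steps: state C, head at -2, tape xzxxxyz.

state C, head at -2, tape xzxxxyz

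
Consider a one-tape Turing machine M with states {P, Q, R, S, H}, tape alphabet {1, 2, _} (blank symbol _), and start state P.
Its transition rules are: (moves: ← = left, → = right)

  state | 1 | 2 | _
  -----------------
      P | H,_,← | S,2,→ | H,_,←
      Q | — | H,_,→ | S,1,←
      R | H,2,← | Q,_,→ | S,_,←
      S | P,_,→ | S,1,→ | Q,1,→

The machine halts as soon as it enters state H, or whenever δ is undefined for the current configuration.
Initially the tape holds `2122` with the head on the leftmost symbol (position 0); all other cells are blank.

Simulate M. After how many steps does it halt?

8

state=P head=0 tape=[2]122__   (P,2)→(S,2,→)
state=S head=1 tape=2[1]22__   (S,1)→(P,_,→)
state=P head=2 tape=2_[2]2__   (P,2)→(S,2,→)
state=S head=3 tape=2_2[2]__   (S,2)→(S,1,→)
state=S head=4 tape=2_21[_]_   (S,_)→(Q,1,→)
state=Q head=5 tape=2_211[_]   (Q,_)→(S,1,←)
state=S head=4 tape=2_21[1]1   (S,1)→(P,_,→)
state=P head=5 tape=2_21_[1]   (P,1)→(H,_,←)
state=H head=4 tape=2_21[_]_
M halts after 8 transitions.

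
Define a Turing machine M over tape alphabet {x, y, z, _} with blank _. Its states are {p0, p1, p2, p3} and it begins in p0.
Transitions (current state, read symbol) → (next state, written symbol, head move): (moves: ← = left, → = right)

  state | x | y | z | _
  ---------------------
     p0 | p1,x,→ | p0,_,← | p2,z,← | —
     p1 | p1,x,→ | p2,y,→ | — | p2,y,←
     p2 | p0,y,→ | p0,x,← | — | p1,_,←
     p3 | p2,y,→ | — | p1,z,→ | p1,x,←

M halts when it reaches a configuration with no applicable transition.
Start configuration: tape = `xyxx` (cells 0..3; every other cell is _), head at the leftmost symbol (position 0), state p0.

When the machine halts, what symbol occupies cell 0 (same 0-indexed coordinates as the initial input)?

_

state=p0 head=0 tape=_[x]yxx_   (p0,x)→(p1,x,→)
state=p1 head=1 tape=_x[y]xx_   (p1,y)→(p2,y,→)
state=p2 head=2 tape=_xy[x]x_   (p2,x)→(p0,y,→)
state=p0 head=3 tape=_xyy[x]_   (p0,x)→(p1,x,→)
state=p1 head=4 tape=_xyyx[_]   (p1,_)→(p2,y,←)
state=p2 head=3 tape=_xyy[x]y   (p2,x)→(p0,y,→)
state=p0 head=4 tape=_xyyy[y]   (p0,y)→(p0,_,←)
state=p0 head=3 tape=_xyy[y]_   (p0,y)→(p0,_,←)
state=p0 head=2 tape=_xy[y]__   (p0,y)→(p0,_,←)
state=p0 head=1 tape=_x[y]___   (p0,y)→(p0,_,←)
state=p0 head=0 tape=_[x]____   (p0,x)→(p1,x,→)
state=p1 head=1 tape=_x[_]___   (p1,_)→(p2,y,←)
state=p2 head=0 tape=_[x]y___   (p2,x)→(p0,y,→)
state=p0 head=1 tape=_y[y]___   (p0,y)→(p0,_,←)
state=p0 head=0 tape=_[y]____   (p0,y)→(p0,_,←)
state=p0 head=-1 tape=[_]_____
Cell 0 holds _ when M halts.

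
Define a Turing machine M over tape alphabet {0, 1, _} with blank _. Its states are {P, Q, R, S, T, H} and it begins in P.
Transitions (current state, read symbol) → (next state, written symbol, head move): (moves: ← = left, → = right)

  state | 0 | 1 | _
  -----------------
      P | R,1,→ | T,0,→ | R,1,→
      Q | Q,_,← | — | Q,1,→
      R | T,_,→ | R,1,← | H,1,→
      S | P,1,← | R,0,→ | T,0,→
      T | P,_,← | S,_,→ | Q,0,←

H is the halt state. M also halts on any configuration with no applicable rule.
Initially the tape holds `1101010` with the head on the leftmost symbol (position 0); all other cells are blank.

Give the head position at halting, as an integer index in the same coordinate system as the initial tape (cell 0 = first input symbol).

P | [1]101010   read 1 → write 0, move →, go to T
T | 0[1]01010   read 1 → write _, move →, go to S
S | 0_[0]1010   read 0 → write 1, move ←, go to P
P | 0[_]11010   read _ → write 1, move →, go to R
R | 01[1]1010   read 1 → write 1, move ←, go to R
R | 0[1]11010   read 1 → write 1, move ←, go to R
R | [0]111010   read 0 → write _, move →, go to T
T | _[1]11010   read 1 → write _, move →, go to S
S | __[1]1010   read 1 → write 0, move →, go to R
R | __0[1]010   read 1 → write 1, move ←, go to R
R | __[0]1010   read 0 → write _, move →, go to T
T | ___[1]010   read 1 → write _, move →, go to S
S | ____[0]10   read 0 → write 1, move ←, go to P
P | ___[_]110   read _ → write 1, move →, go to R
R | ___1[1]10   read 1 → write 1, move ←, go to R
R | ___[1]110   read 1 → write 1, move ←, go to R
R | __[_]1110   read _ → write 1, move →, go to H
H | __1[1]110
At halt the head is at cell 3.

3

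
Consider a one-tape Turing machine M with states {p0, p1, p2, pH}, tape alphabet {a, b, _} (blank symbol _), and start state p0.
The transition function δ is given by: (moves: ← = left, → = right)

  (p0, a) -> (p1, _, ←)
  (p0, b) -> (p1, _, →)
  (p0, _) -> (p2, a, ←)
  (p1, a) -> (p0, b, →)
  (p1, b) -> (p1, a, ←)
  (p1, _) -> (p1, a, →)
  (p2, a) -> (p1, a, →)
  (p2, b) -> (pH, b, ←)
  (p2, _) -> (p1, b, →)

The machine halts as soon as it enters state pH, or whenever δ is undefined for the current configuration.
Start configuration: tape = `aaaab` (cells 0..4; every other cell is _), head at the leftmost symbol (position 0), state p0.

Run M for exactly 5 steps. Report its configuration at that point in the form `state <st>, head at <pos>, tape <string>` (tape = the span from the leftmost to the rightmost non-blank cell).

state p1, head at 1, tape aab_ab

p0 | _[a]aaab   read a → write _, move ←, go to p1
p1 | [_]_aaab   read _ → write a, move →, go to p1
p1 | a[_]aaab   read _ → write a, move →, go to p1
p1 | aa[a]aab   read a → write b, move →, go to p0
p0 | aab[a]ab   read a → write _, move ←, go to p1
p1 | aa[b]_ab
After 5 steps: state p1, head at 1, tape aab_ab.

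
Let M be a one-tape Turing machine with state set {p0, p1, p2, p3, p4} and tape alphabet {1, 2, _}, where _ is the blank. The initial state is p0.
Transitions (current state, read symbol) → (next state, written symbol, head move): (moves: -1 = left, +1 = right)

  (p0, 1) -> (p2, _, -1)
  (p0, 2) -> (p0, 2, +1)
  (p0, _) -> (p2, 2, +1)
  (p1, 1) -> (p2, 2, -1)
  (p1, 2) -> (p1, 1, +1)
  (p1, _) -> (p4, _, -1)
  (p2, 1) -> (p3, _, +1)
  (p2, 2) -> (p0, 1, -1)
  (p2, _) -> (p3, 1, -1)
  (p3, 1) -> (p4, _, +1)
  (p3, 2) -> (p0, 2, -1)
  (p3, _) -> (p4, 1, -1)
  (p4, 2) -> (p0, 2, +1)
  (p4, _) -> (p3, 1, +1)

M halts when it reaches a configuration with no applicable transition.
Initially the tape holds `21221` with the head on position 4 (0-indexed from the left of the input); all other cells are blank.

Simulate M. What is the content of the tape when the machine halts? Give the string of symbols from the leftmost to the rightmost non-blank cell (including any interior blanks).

21_1

p0 | _2122[1]   read 1 → write _, move -1, go to p2
p2 | _212[2]_   read 2 → write 1, move -1, go to p0
p0 | _21[2]1_   read 2 → write 2, move +1, go to p0
p0 | _212[1]_   read 1 → write _, move -1, go to p2
p2 | _21[2]__   read 2 → write 1, move -1, go to p0
p0 | _2[1]1__   read 1 → write _, move -1, go to p2
p2 | _[2]_1__   read 2 → write 1, move -1, go to p0
p0 | [_]1_1__   read _ → write 2, move +1, go to p2
p2 | 2[1]_1__   read 1 → write _, move +1, go to p3
p3 | 2_[_]1__   read _ → write 1, move -1, go to p4
p4 | 2[_]11__   read _ → write 1, move +1, go to p3
p3 | 21[1]1__   read 1 → write _, move +1, go to p4
p4 | 21_[1]__
The non-blank tape span at halt is 21_1.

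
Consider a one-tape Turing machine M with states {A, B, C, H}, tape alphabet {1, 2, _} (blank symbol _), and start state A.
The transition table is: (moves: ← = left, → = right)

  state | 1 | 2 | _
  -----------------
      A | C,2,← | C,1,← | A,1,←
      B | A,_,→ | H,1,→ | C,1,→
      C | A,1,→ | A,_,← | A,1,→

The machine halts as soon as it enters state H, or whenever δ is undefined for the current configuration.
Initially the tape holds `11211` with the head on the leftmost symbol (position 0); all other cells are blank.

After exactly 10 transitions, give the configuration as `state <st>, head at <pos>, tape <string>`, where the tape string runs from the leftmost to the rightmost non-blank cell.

state=A head=0 tape=_[1]1211   (A,1)→(C,2,←)
state=C head=-1 tape=[_]21211   (C,_)→(A,1,→)
state=A head=0 tape=1[2]1211   (A,2)→(C,1,←)
state=C head=-1 tape=[1]11211   (C,1)→(A,1,→)
state=A head=0 tape=1[1]1211   (A,1)→(C,2,←)
state=C head=-1 tape=[1]21211   (C,1)→(A,1,→)
state=A head=0 tape=1[2]1211   (A,2)→(C,1,←)
state=C head=-1 tape=[1]11211   (C,1)→(A,1,→)
state=A head=0 tape=1[1]1211   (A,1)→(C,2,←)
state=C head=-1 tape=[1]21211   (C,1)→(A,1,→)
state=A head=0 tape=1[2]1211
After 10 steps: state A, head at 0, tape 121211.

state A, head at 0, tape 121211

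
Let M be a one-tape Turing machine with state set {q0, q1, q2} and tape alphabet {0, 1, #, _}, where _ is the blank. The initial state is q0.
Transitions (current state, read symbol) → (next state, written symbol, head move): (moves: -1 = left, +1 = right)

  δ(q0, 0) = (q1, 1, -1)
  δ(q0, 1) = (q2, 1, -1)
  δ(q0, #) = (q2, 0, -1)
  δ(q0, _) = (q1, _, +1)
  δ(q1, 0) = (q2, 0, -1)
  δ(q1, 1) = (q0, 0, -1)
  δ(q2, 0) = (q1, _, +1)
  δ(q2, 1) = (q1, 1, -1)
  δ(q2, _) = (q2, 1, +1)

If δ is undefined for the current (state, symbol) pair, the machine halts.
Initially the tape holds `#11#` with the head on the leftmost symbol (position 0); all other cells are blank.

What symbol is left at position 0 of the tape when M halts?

q0 | _[#]11#   read # → write 0, move -1, go to q2
q2 | [_]011#   read _ → write 1, move +1, go to q2
q2 | 1[0]11#   read 0 → write _, move +1, go to q1
q1 | 1_[1]1#   read 1 → write 0, move -1, go to q0
q0 | 1[_]01#   read _ → write _, move +1, go to q1
q1 | 1_[0]1#   read 0 → write 0, move -1, go to q2
q2 | 1[_]01#   read _ → write 1, move +1, go to q2
q2 | 11[0]1#   read 0 → write _, move +1, go to q1
q1 | 11_[1]#   read 1 → write 0, move -1, go to q0
q0 | 11[_]0#   read _ → write _, move +1, go to q1
q1 | 11_[0]#   read 0 → write 0, move -1, go to q2
q2 | 11[_]0#   read _ → write 1, move +1, go to q2
q2 | 111[0]#   read 0 → write _, move +1, go to q1
q1 | 111_[#]
Cell 0 holds 1 when M halts.

1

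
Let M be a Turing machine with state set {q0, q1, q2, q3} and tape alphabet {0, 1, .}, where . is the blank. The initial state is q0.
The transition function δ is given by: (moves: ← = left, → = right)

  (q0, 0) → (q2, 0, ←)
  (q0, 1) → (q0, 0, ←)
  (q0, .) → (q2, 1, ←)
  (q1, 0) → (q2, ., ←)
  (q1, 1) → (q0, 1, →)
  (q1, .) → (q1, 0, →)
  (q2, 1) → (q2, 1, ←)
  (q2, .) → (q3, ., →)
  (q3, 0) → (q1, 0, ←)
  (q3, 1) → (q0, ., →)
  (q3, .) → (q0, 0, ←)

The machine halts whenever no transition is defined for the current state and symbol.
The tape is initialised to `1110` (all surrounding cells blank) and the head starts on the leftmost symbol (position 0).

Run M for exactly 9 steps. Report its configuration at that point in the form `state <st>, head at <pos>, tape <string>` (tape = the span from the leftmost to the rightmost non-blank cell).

q0 | ..[1]110   read 1 → write 0, move ←, go to q0
q0 | .[.]0110   read . → write 1, move ←, go to q2
q2 | [.]10110   read . → write ., move →, go to q3
q3 | .[1]0110   read 1 → write ., move →, go to q0
q0 | ..[0]110   read 0 → write 0, move ←, go to q2
q2 | .[.]0110   read . → write ., move →, go to q3
q3 | ..[0]110   read 0 → write 0, move ←, go to q1
q1 | .[.]0110   read . → write 0, move →, go to q1
q1 | .0[0]110   read 0 → write ., move ←, go to q2
q2 | .[0].110
After 9 steps: state q2, head at -1, tape 0.110.

state q2, head at -1, tape 0.110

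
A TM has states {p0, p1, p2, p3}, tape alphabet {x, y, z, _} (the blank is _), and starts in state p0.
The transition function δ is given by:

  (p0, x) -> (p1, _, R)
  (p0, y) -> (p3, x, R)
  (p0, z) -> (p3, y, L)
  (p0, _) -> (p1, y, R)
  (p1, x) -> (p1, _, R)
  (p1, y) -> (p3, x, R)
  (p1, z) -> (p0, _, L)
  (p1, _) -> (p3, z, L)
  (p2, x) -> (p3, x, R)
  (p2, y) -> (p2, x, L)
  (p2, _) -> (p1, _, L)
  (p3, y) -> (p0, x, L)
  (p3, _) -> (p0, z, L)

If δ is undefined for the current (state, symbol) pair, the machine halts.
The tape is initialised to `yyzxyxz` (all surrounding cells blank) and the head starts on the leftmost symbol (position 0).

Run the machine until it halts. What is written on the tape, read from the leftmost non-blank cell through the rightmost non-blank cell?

xxzxyxz

state=p0 head=0 tape=[y]yzxyxz   (p0,y)→(p3,x,R)
state=p3 head=1 tape=x[y]zxyxz   (p3,y)→(p0,x,L)
state=p0 head=0 tape=[x]xzxyxz   (p0,x)→(p1,_,R)
state=p1 head=1 tape=_[x]zxyxz   (p1,x)→(p1,_,R)
state=p1 head=2 tape=__[z]xyxz   (p1,z)→(p0,_,L)
state=p0 head=1 tape=_[_]_xyxz   (p0,_)→(p1,y,R)
state=p1 head=2 tape=_y[_]xyxz   (p1,_)→(p3,z,L)
state=p3 head=1 tape=_[y]zxyxz   (p3,y)→(p0,x,L)
state=p0 head=0 tape=[_]xzxyxz   (p0,_)→(p1,y,R)
state=p1 head=1 tape=y[x]zxyxz   (p1,x)→(p1,_,R)
state=p1 head=2 tape=y_[z]xyxz   (p1,z)→(p0,_,L)
state=p0 head=1 tape=y[_]_xyxz   (p0,_)→(p1,y,R)
state=p1 head=2 tape=yy[_]xyxz   (p1,_)→(p3,z,L)
state=p3 head=1 tape=y[y]zxyxz   (p3,y)→(p0,x,L)
state=p0 head=0 tape=[y]xzxyxz   (p0,y)→(p3,x,R)
state=p3 head=1 tape=x[x]zxyxz
The non-blank tape span at halt is xxzxyxz.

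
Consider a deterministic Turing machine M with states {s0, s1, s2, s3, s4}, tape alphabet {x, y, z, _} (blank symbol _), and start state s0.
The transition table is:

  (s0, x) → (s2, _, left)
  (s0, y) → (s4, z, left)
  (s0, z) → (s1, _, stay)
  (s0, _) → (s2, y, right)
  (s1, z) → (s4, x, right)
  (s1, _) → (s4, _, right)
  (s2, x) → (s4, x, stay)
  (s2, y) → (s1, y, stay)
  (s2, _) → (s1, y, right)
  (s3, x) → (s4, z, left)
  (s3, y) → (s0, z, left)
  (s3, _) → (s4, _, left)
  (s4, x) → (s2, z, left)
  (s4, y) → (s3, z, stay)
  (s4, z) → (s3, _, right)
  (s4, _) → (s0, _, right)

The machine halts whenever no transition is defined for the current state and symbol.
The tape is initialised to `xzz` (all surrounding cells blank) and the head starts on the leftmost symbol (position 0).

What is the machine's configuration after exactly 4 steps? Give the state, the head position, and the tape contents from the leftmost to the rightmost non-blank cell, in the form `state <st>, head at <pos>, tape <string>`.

s0 | _[x]zz   read x → write _, move left, go to s2
s2 | [_]_zz   read _ → write y, move right, go to s1
s1 | y[_]zz   read _ → write _, move right, go to s4
s4 | y_[z]z   read z → write _, move right, go to s3
s3 | y__[z]
After 4 steps: state s3, head at 2, tape y__z.

state s3, head at 2, tape y__z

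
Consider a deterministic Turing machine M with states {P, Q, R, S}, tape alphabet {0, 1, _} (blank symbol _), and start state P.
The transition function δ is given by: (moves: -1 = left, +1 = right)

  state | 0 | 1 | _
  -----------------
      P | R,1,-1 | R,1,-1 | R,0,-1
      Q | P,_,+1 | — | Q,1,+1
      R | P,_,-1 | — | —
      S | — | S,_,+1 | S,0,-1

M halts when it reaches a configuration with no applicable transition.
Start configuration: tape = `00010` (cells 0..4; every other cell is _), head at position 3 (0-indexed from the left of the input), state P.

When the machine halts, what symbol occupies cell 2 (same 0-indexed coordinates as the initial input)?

_

P | __000[1]0   read 1 → write 1, move -1, go to R
R | __00[0]10   read 0 → write _, move -1, go to P
P | __0[0]_10   read 0 → write 1, move -1, go to R
R | __[0]1_10   read 0 → write _, move -1, go to P
P | _[_]_1_10   read _ → write 0, move -1, go to R
R | [_]0_1_10
Cell 2 holds _ when M halts.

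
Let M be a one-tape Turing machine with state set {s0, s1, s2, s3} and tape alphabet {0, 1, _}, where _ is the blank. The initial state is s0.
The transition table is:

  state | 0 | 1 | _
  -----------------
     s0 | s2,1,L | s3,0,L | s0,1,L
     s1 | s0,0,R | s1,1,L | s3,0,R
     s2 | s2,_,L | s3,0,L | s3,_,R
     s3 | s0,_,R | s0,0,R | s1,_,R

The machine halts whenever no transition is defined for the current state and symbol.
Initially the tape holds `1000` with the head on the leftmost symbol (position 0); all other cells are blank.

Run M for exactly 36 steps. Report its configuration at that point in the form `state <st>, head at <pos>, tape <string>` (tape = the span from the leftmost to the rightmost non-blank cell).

state s3, head at 4, tape 0_1

state=s0 head=0 tape=_[1]000_   (s0,1)→(s3,0,L)
state=s3 head=-1 tape=[_]0000_   (s3,_)→(s1,_,R)
state=s1 head=0 tape=_[0]000_   (s1,0)→(s0,0,R)
state=s0 head=1 tape=_0[0]00_   (s0,0)→(s2,1,L)
state=s2 head=0 tape=_[0]100_   (s2,0)→(s2,_,L)
state=s2 head=-1 tape=[_]_100_   (s2,_)→(s3,_,R)
state=s3 head=0 tape=_[_]100_   (s3,_)→(s1,_,R)
state=s1 head=1 tape=__[1]00_   (s1,1)→(s1,1,L)
state=s1 head=0 tape=_[_]100_   (s1,_)→(s3,0,R)
state=s3 head=1 tape=_0[1]00_   (s3,1)→(s0,0,R)
state=s0 head=2 tape=_00[0]0_   (s0,0)→(s2,1,L)
state=s2 head=1 tape=_0[0]10_   (s2,0)→(s2,_,L)
state=s2 head=0 tape=_[0]_10_   (s2,0)→(s2,_,L)
state=s2 head=-1 tape=[_]__10_   (s2,_)→(s3,_,R)
state=s3 head=0 tape=_[_]_10_   (s3,_)→(s1,_,R)
state=s1 head=1 tape=__[_]10_   (s1,_)→(s3,0,R)
state=s3 head=2 tape=__0[1]0_   (s3,1)→(s0,0,R)
state=s0 head=3 tape=__00[0]_   (s0,0)→(s2,1,L)
state=s2 head=2 tape=__0[0]1_   (s2,0)→(s2,_,L)
state=s2 head=1 tape=__[0]_1_   (s2,0)→(s2,_,L)
state=s2 head=0 tape=_[_]__1_   (s2,_)→(s3,_,R)
state=s3 head=1 tape=__[_]_1_   (s3,_)→(s1,_,R)
state=s1 head=2 tape=___[_]1_   (s1,_)→(s3,0,R)
state=s3 head=3 tape=___0[1]_   (s3,1)→(s0,0,R)
state=s0 head=4 tape=___00[_]   (s0,_)→(s0,1,L)
state=s0 head=3 tape=___0[0]1   (s0,0)→(s2,1,L)
state=s2 head=2 tape=___[0]11   (s2,0)→(s2,_,L)
state=s2 head=1 tape=__[_]_11   (s2,_)→(s3,_,R)
state=s3 head=2 tape=___[_]11   (s3,_)→(s1,_,R)
state=s1 head=3 tape=____[1]1   (s1,1)→(s1,1,L)
state=s1 head=2 tape=___[_]11   (s1,_)→(s3,0,R)
state=s3 head=3 tape=___0[1]1   (s3,1)→(s0,0,R)
state=s0 head=4 tape=___00[1]   (s0,1)→(s3,0,L)
state=s3 head=3 tape=___0[0]0   (s3,0)→(s0,_,R)
state=s0 head=4 tape=___0_[0]   (s0,0)→(s2,1,L)
state=s2 head=3 tape=___0[_]1   (s2,_)→(s3,_,R)
state=s3 head=4 tape=___0_[1]
After 36 steps: state s3, head at 4, tape 0_1.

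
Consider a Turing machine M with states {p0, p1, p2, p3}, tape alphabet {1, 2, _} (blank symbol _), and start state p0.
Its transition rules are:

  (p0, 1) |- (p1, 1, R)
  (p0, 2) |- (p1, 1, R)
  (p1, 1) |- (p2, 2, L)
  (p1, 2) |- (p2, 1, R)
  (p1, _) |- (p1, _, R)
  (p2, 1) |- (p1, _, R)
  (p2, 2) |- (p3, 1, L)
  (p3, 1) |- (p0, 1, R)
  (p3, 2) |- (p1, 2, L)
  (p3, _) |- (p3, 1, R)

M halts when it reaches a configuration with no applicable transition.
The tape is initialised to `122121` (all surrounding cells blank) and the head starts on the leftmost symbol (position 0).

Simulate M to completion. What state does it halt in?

p2

p0 | [1]22121_   read 1 → write 1, move R, go to p1
p1 | 1[2]2121_   read 2 → write 1, move R, go to p2
p2 | 11[2]121_   read 2 → write 1, move L, go to p3
p3 | 1[1]1121_   read 1 → write 1, move R, go to p0
p0 | 11[1]121_   read 1 → write 1, move R, go to p1
p1 | 111[1]21_   read 1 → write 2, move L, go to p2
p2 | 11[1]221_   read 1 → write _, move R, go to p1
p1 | 11_[2]21_   read 2 → write 1, move R, go to p2
p2 | 11_1[2]1_   read 2 → write 1, move L, go to p3
p3 | 11_[1]11_   read 1 → write 1, move R, go to p0
p0 | 11_1[1]1_   read 1 → write 1, move R, go to p1
p1 | 11_11[1]_   read 1 → write 2, move L, go to p2
p2 | 11_1[1]2_   read 1 → write _, move R, go to p1
p1 | 11_1_[2]_   read 2 → write 1, move R, go to p2
p2 | 11_1_1[_]
No transition is defined for (p2, _); M halts in state p2.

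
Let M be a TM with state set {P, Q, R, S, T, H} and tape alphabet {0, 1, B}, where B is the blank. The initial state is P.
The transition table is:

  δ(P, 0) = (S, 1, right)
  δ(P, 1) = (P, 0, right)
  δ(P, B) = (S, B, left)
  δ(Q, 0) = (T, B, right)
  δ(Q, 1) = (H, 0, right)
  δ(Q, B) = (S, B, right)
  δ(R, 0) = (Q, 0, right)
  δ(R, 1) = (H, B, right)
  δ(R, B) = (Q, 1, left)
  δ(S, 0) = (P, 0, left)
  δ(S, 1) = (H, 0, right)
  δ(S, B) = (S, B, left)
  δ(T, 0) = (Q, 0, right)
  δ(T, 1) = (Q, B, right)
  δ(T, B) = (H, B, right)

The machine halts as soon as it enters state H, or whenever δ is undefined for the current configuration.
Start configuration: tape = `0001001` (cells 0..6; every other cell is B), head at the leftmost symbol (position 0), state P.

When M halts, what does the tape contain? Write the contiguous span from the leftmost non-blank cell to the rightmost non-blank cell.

P | [0]001001   read 0 → write 1, move right, go to S
S | 1[0]01001   read 0 → write 0, move left, go to P
P | [1]001001   read 1 → write 0, move right, go to P
P | 0[0]01001   read 0 → write 1, move right, go to S
S | 01[0]1001   read 0 → write 0, move left, go to P
P | 0[1]01001   read 1 → write 0, move right, go to P
P | 00[0]1001   read 0 → write 1, move right, go to S
S | 001[1]001   read 1 → write 0, move right, go to H
H | 0010[0]01
The non-blank tape span at halt is 0010001.

0010001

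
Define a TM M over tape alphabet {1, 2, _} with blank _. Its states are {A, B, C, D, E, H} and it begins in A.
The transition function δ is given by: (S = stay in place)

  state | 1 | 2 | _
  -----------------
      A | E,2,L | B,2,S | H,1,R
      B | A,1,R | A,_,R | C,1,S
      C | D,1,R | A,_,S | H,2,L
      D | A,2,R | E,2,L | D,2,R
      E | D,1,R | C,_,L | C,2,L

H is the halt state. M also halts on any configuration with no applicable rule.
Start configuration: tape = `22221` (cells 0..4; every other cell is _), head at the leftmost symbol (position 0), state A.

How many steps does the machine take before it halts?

state=A head=0 tape=[2]2221   (A,2)→(B,2,S)
state=B head=0 tape=[2]2221   (B,2)→(A,_,R)
state=A head=1 tape=_[2]221   (A,2)→(B,2,S)
state=B head=1 tape=_[2]221   (B,2)→(A,_,R)
state=A head=2 tape=__[2]21   (A,2)→(B,2,S)
state=B head=2 tape=__[2]21   (B,2)→(A,_,R)
state=A head=3 tape=___[2]1   (A,2)→(B,2,S)
state=B head=3 tape=___[2]1   (B,2)→(A,_,R)
state=A head=4 tape=____[1]   (A,1)→(E,2,L)
state=E head=3 tape=___[_]2   (E,_)→(C,2,L)
state=C head=2 tape=__[_]22   (C,_)→(H,2,L)
state=H head=1 tape=_[_]222
M halts after 11 transitions.

11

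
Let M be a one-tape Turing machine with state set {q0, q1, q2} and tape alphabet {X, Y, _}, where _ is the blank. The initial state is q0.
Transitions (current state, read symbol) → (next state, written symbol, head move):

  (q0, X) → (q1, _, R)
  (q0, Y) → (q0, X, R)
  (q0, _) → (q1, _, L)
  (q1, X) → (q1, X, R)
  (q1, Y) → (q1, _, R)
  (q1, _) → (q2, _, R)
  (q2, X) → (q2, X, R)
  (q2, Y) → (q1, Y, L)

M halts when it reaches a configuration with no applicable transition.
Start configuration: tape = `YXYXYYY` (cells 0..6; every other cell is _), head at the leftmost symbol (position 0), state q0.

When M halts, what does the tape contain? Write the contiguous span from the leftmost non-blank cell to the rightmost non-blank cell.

state=q0 head=0 tape=[Y]XYXYYY__   (q0,Y)→(q0,X,R)
state=q0 head=1 tape=X[X]YXYYY__   (q0,X)→(q1,_,R)
state=q1 head=2 tape=X_[Y]XYYY__   (q1,Y)→(q1,_,R)
state=q1 head=3 tape=X__[X]YYY__   (q1,X)→(q1,X,R)
state=q1 head=4 tape=X__X[Y]YY__   (q1,Y)→(q1,_,R)
state=q1 head=5 tape=X__X_[Y]Y__   (q1,Y)→(q1,_,R)
state=q1 head=6 tape=X__X__[Y]__   (q1,Y)→(q1,_,R)
state=q1 head=7 tape=X__X___[_]_   (q1,_)→(q2,_,R)
state=q2 head=8 tape=X__X____[_]
The non-blank tape span at halt is X__X.

X__X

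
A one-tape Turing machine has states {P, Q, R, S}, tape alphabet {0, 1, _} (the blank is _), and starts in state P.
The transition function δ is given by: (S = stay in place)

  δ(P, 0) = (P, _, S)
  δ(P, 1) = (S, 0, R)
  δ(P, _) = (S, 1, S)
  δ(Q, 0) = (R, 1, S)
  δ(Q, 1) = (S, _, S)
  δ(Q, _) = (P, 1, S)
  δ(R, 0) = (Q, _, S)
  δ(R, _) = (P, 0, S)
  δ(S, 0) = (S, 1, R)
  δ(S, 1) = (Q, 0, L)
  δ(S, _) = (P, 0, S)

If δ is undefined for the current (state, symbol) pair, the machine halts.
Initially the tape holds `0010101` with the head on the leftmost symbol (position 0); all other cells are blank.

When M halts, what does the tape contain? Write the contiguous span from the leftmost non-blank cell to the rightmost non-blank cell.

state=P head=0 tape=_[0]010101   (P,0)→(P,_,S)
state=P head=0 tape=_[_]010101   (P,_)→(S,1,S)
state=S head=0 tape=_[1]010101   (S,1)→(Q,0,L)
state=Q head=-1 tape=[_]0010101   (Q,_)→(P,1,S)
state=P head=-1 tape=[1]0010101   (P,1)→(S,0,R)
state=S head=0 tape=0[0]010101   (S,0)→(S,1,R)
state=S head=1 tape=01[0]10101   (S,0)→(S,1,R)
state=S head=2 tape=011[1]0101   (S,1)→(Q,0,L)
state=Q head=1 tape=01[1]00101   (Q,1)→(S,_,S)
state=S head=1 tape=01[_]00101   (S,_)→(P,0,S)
state=P head=1 tape=01[0]00101   (P,0)→(P,_,S)
state=P head=1 tape=01[_]00101   (P,_)→(S,1,S)
state=S head=1 tape=01[1]00101   (S,1)→(Q,0,L)
state=Q head=0 tape=0[1]000101   (Q,1)→(S,_,S)
state=S head=0 tape=0[_]000101   (S,_)→(P,0,S)
state=P head=0 tape=0[0]000101   (P,0)→(P,_,S)
state=P head=0 tape=0[_]000101   (P,_)→(S,1,S)
state=S head=0 tape=0[1]000101   (S,1)→(Q,0,L)
state=Q head=-1 tape=[0]0000101   (Q,0)→(R,1,S)
state=R head=-1 tape=[1]0000101
The non-blank tape span at halt is 10000101.

10000101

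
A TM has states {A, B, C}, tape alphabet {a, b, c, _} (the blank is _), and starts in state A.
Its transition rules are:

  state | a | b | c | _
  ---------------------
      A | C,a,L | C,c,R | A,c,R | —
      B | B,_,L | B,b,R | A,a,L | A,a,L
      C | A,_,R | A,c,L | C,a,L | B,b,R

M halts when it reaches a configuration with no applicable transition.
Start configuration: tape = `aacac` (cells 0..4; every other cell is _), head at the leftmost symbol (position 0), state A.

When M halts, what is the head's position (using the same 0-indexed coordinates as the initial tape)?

A | _[a]acac_   read a → write a, move L, go to C
C | [_]aacac_   read _ → write b, move R, go to B
B | b[a]acac_   read a → write _, move L, go to B
B | [b]_acac_   read b → write b, move R, go to B
B | b[_]acac_   read _ → write a, move L, go to A
A | [b]aacac_   read b → write c, move R, go to C
C | c[a]acac_   read a → write _, move R, go to A
A | c_[a]cac_   read a → write a, move L, go to C
C | c[_]acac_   read _ → write b, move R, go to B
B | cb[a]cac_   read a → write _, move L, go to B
B | c[b]_cac_   read b → write b, move R, go to B
B | cb[_]cac_   read _ → write a, move L, go to A
A | c[b]acac_   read b → write c, move R, go to C
C | cc[a]cac_   read a → write _, move R, go to A
A | cc_[c]ac_   read c → write c, move R, go to A
A | cc_c[a]c_   read a → write a, move L, go to C
C | cc_[c]ac_   read c → write a, move L, go to C
C | cc[_]aac_   read _ → write b, move R, go to B
B | ccb[a]ac_   read a → write _, move L, go to B
B | cc[b]_ac_   read b → write b, move R, go to B
B | ccb[_]ac_   read _ → write a, move L, go to A
A | cc[b]aac_   read b → write c, move R, go to C
C | ccc[a]ac_   read a → write _, move R, go to A
A | ccc_[a]c_   read a → write a, move L, go to C
C | ccc[_]ac_   read _ → write b, move R, go to B
B | cccb[a]c_   read a → write _, move L, go to B
B | ccc[b]_c_   read b → write b, move R, go to B
B | cccb[_]c_   read _ → write a, move L, go to A
A | ccc[b]ac_   read b → write c, move R, go to C
C | cccc[a]c_   read a → write _, move R, go to A
A | cccc_[c]_   read c → write c, move R, go to A
A | cccc_c[_]
At halt the head is at cell 5.

5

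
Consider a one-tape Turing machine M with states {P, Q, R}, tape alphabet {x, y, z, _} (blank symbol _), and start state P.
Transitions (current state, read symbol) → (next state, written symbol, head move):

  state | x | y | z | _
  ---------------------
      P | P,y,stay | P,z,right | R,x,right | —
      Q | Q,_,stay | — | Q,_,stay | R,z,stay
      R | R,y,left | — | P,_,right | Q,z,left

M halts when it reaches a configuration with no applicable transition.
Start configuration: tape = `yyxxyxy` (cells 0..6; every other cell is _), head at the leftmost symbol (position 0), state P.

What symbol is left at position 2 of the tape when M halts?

state=P head=0 tape=[y]yxxyxy_   (P,y)→(P,z,right)
state=P head=1 tape=z[y]xxyxy_   (P,y)→(P,z,right)
state=P head=2 tape=zz[x]xyxy_   (P,x)→(P,y,stay)
state=P head=2 tape=zz[y]xyxy_   (P,y)→(P,z,right)
state=P head=3 tape=zzz[x]yxy_   (P,x)→(P,y,stay)
state=P head=3 tape=zzz[y]yxy_   (P,y)→(P,z,right)
state=P head=4 tape=zzzz[y]xy_   (P,y)→(P,z,right)
state=P head=5 tape=zzzzz[x]y_   (P,x)→(P,y,stay)
state=P head=5 tape=zzzzz[y]y_   (P,y)→(P,z,right)
state=P head=6 tape=zzzzzz[y]_   (P,y)→(P,z,right)
state=P head=7 tape=zzzzzzz[_]
Cell 2 holds z when M halts.

z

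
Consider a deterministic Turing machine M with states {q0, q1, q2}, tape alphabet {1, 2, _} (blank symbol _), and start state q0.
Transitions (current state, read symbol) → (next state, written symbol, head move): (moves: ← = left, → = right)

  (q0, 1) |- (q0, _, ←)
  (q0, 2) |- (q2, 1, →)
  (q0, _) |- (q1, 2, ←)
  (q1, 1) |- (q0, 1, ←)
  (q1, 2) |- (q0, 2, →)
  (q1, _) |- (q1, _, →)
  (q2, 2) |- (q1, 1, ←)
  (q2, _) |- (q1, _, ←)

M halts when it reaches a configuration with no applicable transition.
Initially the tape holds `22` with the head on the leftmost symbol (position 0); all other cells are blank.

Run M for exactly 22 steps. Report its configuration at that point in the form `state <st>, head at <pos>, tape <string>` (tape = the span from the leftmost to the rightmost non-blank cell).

state q2, head at -2, tape 1___1

q0 | ____[2]2   read 2 → write 1, move →, go to q2
q2 | ____1[2]   read 2 → write 1, move ←, go to q1
q1 | ____[1]1   read 1 → write 1, move ←, go to q0
q0 | ___[_]11   read _ → write 2, move ←, go to q1
q1 | __[_]211   read _ → write _, move →, go to q1
q1 | ___[2]11   read 2 → write 2, move →, go to q0
q0 | ___2[1]1   read 1 → write _, move ←, go to q0
q0 | ___[2]_1   read 2 → write 1, move →, go to q2
q2 | ___1[_]1   read _ → write _, move ←, go to q1
q1 | ___[1]_1   read 1 → write 1, move ←, go to q0
q0 | __[_]1_1   read _ → write 2, move ←, go to q1
q1 | _[_]21_1   read _ → write _, move →, go to q1
q1 | __[2]1_1   read 2 → write 2, move →, go to q0
q0 | __2[1]_1   read 1 → write _, move ←, go to q0
q0 | __[2]__1   read 2 → write 1, move →, go to q2
q2 | __1[_]_1   read _ → write _, move ←, go to q1
q1 | __[1]__1   read 1 → write 1, move ←, go to q0
q0 | _[_]1__1   read _ → write 2, move ←, go to q1
q1 | [_]21__1   read _ → write _, move →, go to q1
q1 | _[2]1__1   read 2 → write 2, move →, go to q0
q0 | _2[1]__1   read 1 → write _, move ←, go to q0
q0 | _[2]___1   read 2 → write 1, move →, go to q2
q2 | _1[_]__1
After 22 steps: state q2, head at -2, tape 1___1.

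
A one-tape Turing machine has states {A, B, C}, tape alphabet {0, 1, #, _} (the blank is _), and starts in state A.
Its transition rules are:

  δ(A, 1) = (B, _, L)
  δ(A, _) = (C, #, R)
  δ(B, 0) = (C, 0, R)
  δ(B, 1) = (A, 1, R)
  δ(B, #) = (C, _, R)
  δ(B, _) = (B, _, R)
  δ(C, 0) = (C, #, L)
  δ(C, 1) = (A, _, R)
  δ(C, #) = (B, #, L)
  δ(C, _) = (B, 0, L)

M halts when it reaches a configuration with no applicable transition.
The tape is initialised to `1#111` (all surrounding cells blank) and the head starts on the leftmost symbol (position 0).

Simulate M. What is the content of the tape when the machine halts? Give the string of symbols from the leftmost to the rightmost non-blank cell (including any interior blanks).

10#

state=A head=0 tape=_[1]#111__   (A,1)→(B,_,L)
state=B head=-1 tape=[_]_#111__   (B,_)→(B,_,R)
state=B head=0 tape=_[_]#111__   (B,_)→(B,_,R)
state=B head=1 tape=__[#]111__   (B,#)→(C,_,R)
state=C head=2 tape=___[1]11__   (C,1)→(A,_,R)
state=A head=3 tape=____[1]1__   (A,1)→(B,_,L)
state=B head=2 tape=___[_]_1__   (B,_)→(B,_,R)
state=B head=3 tape=____[_]1__   (B,_)→(B,_,R)
state=B head=4 tape=_____[1]__   (B,1)→(A,1,R)
state=A head=5 tape=_____1[_]_   (A,_)→(C,#,R)
state=C head=6 tape=_____1#[_]   (C,_)→(B,0,L)
state=B head=5 tape=_____1[#]0   (B,#)→(C,_,R)
state=C head=6 tape=_____1_[0]   (C,0)→(C,#,L)
state=C head=5 tape=_____1[_]#   (C,_)→(B,0,L)
state=B head=4 tape=_____[1]0#   (B,1)→(A,1,R)
state=A head=5 tape=_____1[0]#
The non-blank tape span at halt is 10#.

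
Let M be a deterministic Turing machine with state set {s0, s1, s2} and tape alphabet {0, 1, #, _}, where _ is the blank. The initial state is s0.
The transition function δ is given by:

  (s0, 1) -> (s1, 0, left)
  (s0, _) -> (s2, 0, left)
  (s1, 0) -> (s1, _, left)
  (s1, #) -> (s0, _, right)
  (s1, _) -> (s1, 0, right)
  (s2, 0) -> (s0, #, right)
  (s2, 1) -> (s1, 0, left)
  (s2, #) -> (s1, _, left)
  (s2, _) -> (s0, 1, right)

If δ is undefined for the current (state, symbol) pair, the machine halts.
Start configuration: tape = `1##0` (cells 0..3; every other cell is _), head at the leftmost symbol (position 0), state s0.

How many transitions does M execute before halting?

s0 | __[1]##0   read 1 → write 0, move left, go to s1
s1 | _[_]0##0   read _ → write 0, move right, go to s1
s1 | _0[0]##0   read 0 → write _, move left, go to s1
s1 | _[0]_##0   read 0 → write _, move left, go to s1
s1 | [_]__##0   read _ → write 0, move right, go to s1
s1 | 0[_]_##0   read _ → write 0, move right, go to s1
s1 | 00[_]##0   read _ → write 0, move right, go to s1
s1 | 000[#]#0   read # → write _, move right, go to s0
s0 | 000_[#]0
M halts after 8 transitions.

8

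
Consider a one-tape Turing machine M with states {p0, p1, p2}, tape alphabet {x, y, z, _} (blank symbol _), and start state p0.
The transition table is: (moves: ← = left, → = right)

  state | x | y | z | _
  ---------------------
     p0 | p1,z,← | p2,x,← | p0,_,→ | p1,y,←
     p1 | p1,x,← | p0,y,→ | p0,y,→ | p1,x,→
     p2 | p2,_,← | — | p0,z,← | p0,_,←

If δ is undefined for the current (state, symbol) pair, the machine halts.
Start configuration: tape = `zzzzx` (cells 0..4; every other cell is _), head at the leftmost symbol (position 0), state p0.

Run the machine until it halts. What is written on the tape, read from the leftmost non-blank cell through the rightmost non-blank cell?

state=p0 head=0 tape=[z]zzzx_   (p0,z)→(p0,_,→)
state=p0 head=1 tape=_[z]zzx_   (p0,z)→(p0,_,→)
state=p0 head=2 tape=__[z]zx_   (p0,z)→(p0,_,→)
state=p0 head=3 tape=___[z]x_   (p0,z)→(p0,_,→)
state=p0 head=4 tape=____[x]_   (p0,x)→(p1,z,←)
state=p1 head=3 tape=___[_]z_   (p1,_)→(p1,x,→)
state=p1 head=4 tape=___x[z]_   (p1,z)→(p0,y,→)
state=p0 head=5 tape=___xy[_]   (p0,_)→(p1,y,←)
state=p1 head=4 tape=___x[y]y   (p1,y)→(p0,y,→)
state=p0 head=5 tape=___xy[y]   (p0,y)→(p2,x,←)
state=p2 head=4 tape=___x[y]x
The non-blank tape span at halt is xyx.

xyx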